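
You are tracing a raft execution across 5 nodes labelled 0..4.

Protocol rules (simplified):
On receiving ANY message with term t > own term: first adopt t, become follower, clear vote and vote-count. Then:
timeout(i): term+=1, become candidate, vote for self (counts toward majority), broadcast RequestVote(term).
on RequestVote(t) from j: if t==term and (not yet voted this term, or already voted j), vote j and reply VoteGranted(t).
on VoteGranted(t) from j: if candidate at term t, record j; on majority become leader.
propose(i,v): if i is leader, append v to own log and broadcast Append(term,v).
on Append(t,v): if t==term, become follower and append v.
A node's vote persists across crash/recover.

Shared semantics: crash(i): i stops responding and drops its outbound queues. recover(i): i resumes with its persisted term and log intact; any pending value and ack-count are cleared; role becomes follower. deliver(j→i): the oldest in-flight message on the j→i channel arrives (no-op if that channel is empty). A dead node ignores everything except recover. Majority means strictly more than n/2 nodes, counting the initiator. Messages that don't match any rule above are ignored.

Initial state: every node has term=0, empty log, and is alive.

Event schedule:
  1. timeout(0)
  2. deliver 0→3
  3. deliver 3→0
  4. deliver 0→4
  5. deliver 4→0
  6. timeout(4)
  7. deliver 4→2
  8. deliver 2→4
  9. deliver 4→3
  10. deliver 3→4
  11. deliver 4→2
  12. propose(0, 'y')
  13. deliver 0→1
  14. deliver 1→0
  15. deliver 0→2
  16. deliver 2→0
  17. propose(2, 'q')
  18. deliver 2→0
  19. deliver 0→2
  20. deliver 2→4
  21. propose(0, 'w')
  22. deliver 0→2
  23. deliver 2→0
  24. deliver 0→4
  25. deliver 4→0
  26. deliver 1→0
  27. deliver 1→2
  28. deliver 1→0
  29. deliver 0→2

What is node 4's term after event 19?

2

e1 timeout(0): 0[cand,t=1,-]
e2 deliver 0→3: 3[foll,t=1,-]
e3 deliver 3→0: ·
e4 deliver 0→4: 4[foll,t=1,-]
e5 deliver 4→0: 0[lead,t=1,-]
e6 timeout(4): 4[cand,t=2,-]
e7 deliver 4→2: 2[foll,t=2,-]
e8 deliver 2→4: ·
e9 deliver 4→3: 3[foll,t=2,-]
e10 deliver 3→4: 4[lead,t=2,-]
e11 deliver 4→2: ·
e12 propose(0,'y'): 0[lead,t=1,y]
e13 deliver 0→1: 1[foll,t=1,-]
e14 deliver 1→0: ·
e15 deliver 0→2: ·
e16 deliver 2→0: ·
e17 propose(2,'q'): ·
e18 deliver 2→0: ·
e19 deliver 0→2: ·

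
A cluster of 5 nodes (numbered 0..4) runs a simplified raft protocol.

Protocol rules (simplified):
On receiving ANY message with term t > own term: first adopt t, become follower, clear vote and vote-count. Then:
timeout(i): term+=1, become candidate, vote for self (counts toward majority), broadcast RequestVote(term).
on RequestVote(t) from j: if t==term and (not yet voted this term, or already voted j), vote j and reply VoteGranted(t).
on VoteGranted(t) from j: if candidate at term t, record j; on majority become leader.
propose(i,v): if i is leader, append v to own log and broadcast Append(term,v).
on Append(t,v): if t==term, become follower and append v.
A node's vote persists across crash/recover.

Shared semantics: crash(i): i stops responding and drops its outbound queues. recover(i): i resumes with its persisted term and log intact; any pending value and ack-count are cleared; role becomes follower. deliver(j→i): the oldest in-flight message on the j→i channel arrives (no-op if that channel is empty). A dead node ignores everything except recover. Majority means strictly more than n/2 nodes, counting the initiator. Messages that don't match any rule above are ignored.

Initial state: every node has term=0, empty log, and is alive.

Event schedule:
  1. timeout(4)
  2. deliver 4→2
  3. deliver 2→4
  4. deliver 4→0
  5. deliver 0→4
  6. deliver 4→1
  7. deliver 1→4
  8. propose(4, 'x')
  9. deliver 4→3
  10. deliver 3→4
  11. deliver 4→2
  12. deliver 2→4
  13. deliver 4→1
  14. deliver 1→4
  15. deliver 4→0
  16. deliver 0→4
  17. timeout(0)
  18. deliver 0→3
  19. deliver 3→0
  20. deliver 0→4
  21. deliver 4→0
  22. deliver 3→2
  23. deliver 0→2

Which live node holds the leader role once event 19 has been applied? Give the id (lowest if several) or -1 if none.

e1 timeout(4): 4[cand,t=1,-]
e2 deliver 4→2: 2[foll,t=1,-]
e3 deliver 2→4: ·
e4 deliver 4→0: 0[foll,t=1,-]
e5 deliver 0→4: 4[lead,t=1,-]
e6 deliver 4→1: 1[foll,t=1,-]
e7 deliver 1→4: ·
e8 propose(4,'x'): 4[lead,t=1,x]
e9 deliver 4→3: 3[foll,t=1,-]
e10 deliver 3→4: ·
e11 deliver 4→2: 2[foll,t=1,x]
e12 deliver 2→4: ·
e13 deliver 4→1: 1[foll,t=1,x]
e14 deliver 1→4: ·
e15 deliver 4→0: 0[foll,t=1,x]
e16 deliver 0→4: ·
e17 timeout(0): 0[cand,t=2,x]
e18 deliver 0→3: 3[foll,t=2,-]
e19 deliver 3→0: ·

4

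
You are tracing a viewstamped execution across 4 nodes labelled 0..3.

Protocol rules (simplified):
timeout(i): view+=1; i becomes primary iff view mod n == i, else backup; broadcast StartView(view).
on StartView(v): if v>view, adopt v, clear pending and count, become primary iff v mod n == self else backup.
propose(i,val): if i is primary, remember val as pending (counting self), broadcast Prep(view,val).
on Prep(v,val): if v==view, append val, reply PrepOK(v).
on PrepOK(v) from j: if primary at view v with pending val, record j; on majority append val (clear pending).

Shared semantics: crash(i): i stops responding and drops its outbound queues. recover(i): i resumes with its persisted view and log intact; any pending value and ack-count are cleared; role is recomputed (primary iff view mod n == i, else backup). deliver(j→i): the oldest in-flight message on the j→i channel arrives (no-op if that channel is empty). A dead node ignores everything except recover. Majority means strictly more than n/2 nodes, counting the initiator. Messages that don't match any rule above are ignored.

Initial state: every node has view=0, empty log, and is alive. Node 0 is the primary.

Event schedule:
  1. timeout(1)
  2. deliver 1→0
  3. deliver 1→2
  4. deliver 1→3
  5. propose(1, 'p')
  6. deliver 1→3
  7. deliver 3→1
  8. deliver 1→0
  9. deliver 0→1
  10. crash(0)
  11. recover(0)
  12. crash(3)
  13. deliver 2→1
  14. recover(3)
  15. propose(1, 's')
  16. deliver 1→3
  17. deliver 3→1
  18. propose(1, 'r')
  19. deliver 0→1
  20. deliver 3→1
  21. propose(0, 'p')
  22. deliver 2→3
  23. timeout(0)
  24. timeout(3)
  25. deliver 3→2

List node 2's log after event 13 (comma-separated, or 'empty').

empty

after 1 — timeout(1): n1:prim/v1/[-]
after 2 — deliver 1→0: n0:back/v1/[-]
after 3 — deliver 1→2: n2:back/v1/[-]
after 4 — deliver 1→3: n3:back/v1/[-]
after 5 — propose(1,'p'): ·
after 6 — deliver 1→3: n3:back/v1/[p]
after 7 — deliver 3→1: ·
after 8 — deliver 1→0: n0:back/v1/[p]
after 9 — deliver 0→1: n1:prim/v1/[p]
after 10 — crash(0): n0:✗back/v1/[p]
after 11 — recover(0): n0:back/v1/[p]
after 12 — crash(3): n3:✗back/v1/[p]
after 13 — deliver 2→1: ·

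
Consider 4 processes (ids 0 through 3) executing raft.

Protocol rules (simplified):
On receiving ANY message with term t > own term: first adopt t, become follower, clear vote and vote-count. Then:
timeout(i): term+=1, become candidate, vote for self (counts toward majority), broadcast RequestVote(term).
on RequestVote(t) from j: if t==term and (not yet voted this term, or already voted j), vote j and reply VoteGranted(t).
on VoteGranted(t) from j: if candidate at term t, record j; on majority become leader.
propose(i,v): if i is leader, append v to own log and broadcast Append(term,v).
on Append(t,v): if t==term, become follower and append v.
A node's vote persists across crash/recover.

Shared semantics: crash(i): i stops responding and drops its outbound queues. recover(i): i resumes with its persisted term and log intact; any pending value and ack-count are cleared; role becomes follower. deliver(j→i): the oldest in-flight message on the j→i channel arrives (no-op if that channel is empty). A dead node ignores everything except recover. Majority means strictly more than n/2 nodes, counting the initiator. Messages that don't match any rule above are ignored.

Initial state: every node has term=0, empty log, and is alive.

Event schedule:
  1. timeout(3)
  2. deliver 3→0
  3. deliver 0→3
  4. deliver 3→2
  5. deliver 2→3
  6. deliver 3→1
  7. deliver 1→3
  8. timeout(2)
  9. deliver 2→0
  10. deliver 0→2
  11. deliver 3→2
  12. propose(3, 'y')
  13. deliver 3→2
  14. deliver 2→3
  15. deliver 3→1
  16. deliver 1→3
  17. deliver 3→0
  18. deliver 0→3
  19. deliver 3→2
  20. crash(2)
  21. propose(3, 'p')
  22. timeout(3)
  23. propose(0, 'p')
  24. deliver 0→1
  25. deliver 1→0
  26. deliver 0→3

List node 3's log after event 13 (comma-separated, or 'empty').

y

e1 timeout(3): 3[cand,t=1,-]
e2 deliver 3→0: 0[foll,t=1,-]
e3 deliver 0→3: ·
e4 deliver 3→2: 2[foll,t=1,-]
e5 deliver 2→3: 3[lead,t=1,-]
e6 deliver 3→1: 1[foll,t=1,-]
e7 deliver 1→3: ·
e8 timeout(2): 2[cand,t=2,-]
e9 deliver 2→0: 0[foll,t=2,-]
e10 deliver 0→2: ·
e11 deliver 3→2: ·
e12 propose(3,'y'): 3[lead,t=1,y]
e13 deliver 3→2: ·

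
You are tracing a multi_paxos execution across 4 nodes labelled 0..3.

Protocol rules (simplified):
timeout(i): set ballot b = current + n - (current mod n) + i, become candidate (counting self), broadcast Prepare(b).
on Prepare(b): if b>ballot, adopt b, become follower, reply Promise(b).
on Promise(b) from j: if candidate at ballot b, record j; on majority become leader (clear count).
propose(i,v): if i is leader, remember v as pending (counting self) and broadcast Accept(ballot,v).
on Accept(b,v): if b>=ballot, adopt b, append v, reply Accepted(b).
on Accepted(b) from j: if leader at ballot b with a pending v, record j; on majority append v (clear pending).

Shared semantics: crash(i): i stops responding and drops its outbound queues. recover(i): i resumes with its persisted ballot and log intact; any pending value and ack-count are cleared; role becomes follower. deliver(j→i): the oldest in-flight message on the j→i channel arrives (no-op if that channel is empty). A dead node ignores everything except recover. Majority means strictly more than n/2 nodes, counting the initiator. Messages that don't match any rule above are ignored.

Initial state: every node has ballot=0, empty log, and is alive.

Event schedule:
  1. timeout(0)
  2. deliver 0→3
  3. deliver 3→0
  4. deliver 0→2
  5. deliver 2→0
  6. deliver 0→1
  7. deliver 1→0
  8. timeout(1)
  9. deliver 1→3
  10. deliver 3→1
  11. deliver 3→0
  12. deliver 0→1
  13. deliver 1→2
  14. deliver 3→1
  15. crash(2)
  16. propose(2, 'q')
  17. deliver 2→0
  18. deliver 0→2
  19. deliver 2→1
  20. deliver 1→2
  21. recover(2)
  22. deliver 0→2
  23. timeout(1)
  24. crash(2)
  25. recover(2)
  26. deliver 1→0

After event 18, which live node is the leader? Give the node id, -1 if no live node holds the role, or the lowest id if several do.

step 1 timeout(0): 0={cand,b=4,log=-}
step 2 deliver 0→3: 3={foll,b=4,log=-}
step 3 deliver 3→0: —
step 4 deliver 0→2: 2={foll,b=4,log=-}
step 5 deliver 2→0: 0={lead,b=4,log=-}
step 6 deliver 0→1: 1={foll,b=4,log=-}
step 7 deliver 1→0: —
step 8 timeout(1): 1={cand,b=9,log=-}
step 9 deliver 1→3: 3={foll,b=9,log=-}
step 10 deliver 3→1: —
step 11 deliver 3→0: —
step 12 deliver 0→1: —
step 13 deliver 1→2: 2={foll,b=9,log=-}
step 14 deliver 3→1: —
step 15 crash(2): 2={✗foll,b=9,log=-}
step 16 propose(2,'q'): —
step 17 deliver 2→0: —
step 18 deliver 0→2: —

0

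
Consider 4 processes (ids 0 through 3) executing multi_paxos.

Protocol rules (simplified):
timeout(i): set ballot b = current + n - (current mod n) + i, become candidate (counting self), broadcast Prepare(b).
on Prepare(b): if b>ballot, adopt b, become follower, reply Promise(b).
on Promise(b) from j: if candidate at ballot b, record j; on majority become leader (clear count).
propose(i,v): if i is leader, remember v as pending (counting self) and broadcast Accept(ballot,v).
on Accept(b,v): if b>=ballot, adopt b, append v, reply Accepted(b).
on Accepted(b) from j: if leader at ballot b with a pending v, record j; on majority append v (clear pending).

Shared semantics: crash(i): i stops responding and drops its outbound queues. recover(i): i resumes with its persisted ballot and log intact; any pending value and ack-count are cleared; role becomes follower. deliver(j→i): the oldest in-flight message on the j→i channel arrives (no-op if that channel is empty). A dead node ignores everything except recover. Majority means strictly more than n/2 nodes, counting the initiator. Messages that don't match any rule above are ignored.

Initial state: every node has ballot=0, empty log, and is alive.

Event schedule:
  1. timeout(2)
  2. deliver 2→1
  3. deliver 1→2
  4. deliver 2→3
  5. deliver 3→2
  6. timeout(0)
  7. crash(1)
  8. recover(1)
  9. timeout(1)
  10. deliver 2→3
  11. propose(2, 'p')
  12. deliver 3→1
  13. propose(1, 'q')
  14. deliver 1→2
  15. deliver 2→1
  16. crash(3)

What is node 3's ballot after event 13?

6

e1 timeout(2): 2[cand,b=6,-]
e2 deliver 2→1: 1[foll,b=6,-]
e3 deliver 1→2: ·
e4 deliver 2→3: 3[foll,b=6,-]
e5 deliver 3→2: 2[lead,b=6,-]
e6 timeout(0): 0[cand,b=4,-]
e7 crash(1): 1[✗foll,b=6,-]
e8 recover(1): 1[foll,b=6,-]
e9 timeout(1): 1[cand,b=9,-]
e10 deliver 2→3: ·
e11 propose(2,'p'): ·
e12 deliver 3→1: ·
e13 propose(1,'q'): ·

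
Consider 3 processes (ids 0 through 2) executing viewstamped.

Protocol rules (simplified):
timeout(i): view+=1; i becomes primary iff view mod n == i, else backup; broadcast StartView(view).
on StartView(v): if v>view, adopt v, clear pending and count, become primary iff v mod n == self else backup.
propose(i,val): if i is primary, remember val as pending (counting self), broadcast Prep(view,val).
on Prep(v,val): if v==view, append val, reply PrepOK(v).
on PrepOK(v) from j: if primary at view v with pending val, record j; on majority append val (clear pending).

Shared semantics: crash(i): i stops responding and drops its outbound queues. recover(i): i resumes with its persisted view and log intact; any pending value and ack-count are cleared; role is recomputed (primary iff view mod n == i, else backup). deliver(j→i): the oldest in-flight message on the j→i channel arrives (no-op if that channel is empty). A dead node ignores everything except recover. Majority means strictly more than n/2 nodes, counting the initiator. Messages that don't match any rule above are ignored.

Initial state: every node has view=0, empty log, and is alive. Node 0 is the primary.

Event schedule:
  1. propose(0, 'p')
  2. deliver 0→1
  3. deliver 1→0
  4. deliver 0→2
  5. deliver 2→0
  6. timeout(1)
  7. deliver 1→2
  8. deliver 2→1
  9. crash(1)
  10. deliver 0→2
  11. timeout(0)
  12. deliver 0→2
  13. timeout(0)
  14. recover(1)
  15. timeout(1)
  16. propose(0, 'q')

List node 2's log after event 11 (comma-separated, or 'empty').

e1 propose(0,'p'): ·
e2 deliver 0→1: 1[back,v=0,p]
e3 deliver 1→0: 0[prim,v=0,p]
e4 deliver 0→2: 2[back,v=0,p]
e5 deliver 2→0: ·
e6 timeout(1): 1[prim,v=1,p]
e7 deliver 1→2: 2[back,v=1,p]
e8 deliver 2→1: ·
e9 crash(1): 1[✗prim,v=1,p]
e10 deliver 0→2: ·
e11 timeout(0): 0[back,v=1,p]

p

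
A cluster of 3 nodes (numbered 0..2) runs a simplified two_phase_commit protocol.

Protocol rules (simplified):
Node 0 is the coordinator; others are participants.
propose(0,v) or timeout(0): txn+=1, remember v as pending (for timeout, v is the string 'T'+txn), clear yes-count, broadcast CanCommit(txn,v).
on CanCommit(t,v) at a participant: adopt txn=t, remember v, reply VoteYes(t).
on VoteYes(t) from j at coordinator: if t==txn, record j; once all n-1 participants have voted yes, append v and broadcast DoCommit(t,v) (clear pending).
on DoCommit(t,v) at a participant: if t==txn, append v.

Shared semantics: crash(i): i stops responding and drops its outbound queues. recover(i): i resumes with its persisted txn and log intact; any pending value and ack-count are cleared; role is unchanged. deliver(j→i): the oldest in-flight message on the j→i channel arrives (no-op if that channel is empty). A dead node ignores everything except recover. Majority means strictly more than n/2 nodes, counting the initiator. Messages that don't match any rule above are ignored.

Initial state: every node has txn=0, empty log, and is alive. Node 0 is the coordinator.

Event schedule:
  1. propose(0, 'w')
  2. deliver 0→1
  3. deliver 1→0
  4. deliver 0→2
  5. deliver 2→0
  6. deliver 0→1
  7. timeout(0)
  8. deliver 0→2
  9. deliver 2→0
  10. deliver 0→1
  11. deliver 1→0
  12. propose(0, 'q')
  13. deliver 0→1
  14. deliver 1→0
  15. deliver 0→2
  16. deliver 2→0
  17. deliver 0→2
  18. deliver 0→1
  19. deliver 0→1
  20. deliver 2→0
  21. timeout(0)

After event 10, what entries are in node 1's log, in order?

w

1. propose(0,'w'):  <0:coor t1 ->
2. deliver 0→1:  <1:part t1 ->
3. deliver 1→0:  nop
4. deliver 0→2:  <2:part t1 ->
5. deliver 2→0:  <0:coor t1 w>
6. deliver 0→1:  <1:part t1 w>
7. timeout(0):  <0:coor t2 w>
8. deliver 0→2:  <2:part t1 w>
9. deliver 2→0:  nop
10. deliver 0→1:  <1:part t2 w>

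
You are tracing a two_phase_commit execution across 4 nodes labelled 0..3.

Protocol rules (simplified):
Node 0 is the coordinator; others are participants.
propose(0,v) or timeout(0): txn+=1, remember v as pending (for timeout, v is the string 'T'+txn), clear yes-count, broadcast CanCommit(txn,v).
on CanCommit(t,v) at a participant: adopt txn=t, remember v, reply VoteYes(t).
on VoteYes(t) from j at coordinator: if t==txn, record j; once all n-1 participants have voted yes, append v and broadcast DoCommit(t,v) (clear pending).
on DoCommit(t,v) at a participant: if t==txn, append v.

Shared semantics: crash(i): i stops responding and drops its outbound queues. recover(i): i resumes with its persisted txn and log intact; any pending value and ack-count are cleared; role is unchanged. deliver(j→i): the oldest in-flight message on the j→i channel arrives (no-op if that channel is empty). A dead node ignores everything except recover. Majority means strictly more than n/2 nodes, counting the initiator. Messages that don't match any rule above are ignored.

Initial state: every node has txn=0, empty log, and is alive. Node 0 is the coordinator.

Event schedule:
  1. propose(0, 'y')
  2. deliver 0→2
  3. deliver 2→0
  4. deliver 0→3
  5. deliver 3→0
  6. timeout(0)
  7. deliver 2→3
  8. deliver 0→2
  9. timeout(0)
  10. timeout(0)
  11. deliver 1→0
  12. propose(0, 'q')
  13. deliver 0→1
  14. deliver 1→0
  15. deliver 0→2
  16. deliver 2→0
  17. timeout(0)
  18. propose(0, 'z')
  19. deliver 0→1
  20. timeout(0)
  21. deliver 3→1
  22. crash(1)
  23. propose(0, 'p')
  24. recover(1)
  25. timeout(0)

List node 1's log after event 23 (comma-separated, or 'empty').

after 1 — propose(0,'y'): n0:coor/t1/[-]
after 2 — deliver 0→2: n2:part/t1/[-]
after 3 — deliver 2→0: ·
after 4 — deliver 0→3: n3:part/t1/[-]
after 5 — deliver 3→0: ·
after 6 — timeout(0): n0:coor/t2/[-]
after 7 — deliver 2→3: ·
after 8 — deliver 0→2: n2:part/t2/[-]
after 9 — timeout(0): n0:coor/t3/[-]
after 10 — timeout(0): n0:coor/t4/[-]
after 11 — deliver 1→0: ·
after 12 — propose(0,'q'): n0:coor/t5/[-]
after 13 — deliver 0→1: n1:part/t1/[-]
after 14 — deliver 1→0: ·
after 15 — deliver 0→2: n2:part/t3/[-]
after 16 — deliver 2→0: ·
after 17 — timeout(0): n0:coor/t6/[-]
after 18 — propose(0,'z'): n0:coor/t7/[-]
after 19 — deliver 0→1: n1:part/t2/[-]
after 20 — timeout(0): n0:coor/t8/[-]
after 21 — deliver 3→1: ·
after 22 — crash(1): n1:✗part/t2/[-]
after 23 — propose(0,'p'): n0:coor/t9/[-]

empty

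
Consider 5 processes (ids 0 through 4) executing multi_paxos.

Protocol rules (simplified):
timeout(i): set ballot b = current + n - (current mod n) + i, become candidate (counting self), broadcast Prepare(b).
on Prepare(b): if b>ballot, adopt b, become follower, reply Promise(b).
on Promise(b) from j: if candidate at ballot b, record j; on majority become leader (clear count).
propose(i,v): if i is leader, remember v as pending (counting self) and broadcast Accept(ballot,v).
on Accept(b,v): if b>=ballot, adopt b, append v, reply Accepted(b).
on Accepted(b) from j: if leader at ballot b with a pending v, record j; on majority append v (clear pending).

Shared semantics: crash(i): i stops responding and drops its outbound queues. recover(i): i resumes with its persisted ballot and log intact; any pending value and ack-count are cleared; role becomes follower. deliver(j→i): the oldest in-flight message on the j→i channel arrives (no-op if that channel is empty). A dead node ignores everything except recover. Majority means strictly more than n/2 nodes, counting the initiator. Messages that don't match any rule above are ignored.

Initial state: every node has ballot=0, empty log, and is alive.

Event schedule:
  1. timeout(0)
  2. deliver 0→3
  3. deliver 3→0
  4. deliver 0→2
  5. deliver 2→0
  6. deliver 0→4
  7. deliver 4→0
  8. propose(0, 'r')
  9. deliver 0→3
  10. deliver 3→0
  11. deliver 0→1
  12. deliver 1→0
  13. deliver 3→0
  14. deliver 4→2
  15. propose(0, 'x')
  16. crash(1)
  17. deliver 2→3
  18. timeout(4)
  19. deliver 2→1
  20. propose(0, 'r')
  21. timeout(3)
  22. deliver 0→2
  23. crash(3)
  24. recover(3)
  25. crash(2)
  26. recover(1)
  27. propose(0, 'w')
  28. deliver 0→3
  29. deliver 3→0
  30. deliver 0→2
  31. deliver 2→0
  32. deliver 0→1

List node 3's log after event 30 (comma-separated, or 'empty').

after 1 — timeout(0): n0:cand/b5/[-]
after 2 — deliver 0→3: n3:foll/b5/[-]
after 3 — deliver 3→0: ·
after 4 — deliver 0→2: n2:foll/b5/[-]
after 5 — deliver 2→0: n0:lead/b5/[-]
after 6 — deliver 0→4: n4:foll/b5/[-]
after 7 — deliver 4→0: ·
after 8 — propose(0,'r'): ·
after 9 — deliver 0→3: n3:foll/b5/[r]
after 10 — deliver 3→0: ·
after 11 — deliver 0→1: n1:foll/b5/[-]
after 12 — deliver 1→0: ·
after 13 — deliver 3→0: ·
after 14 — deliver 4→2: ·
after 15 — propose(0,'x'): ·
after 16 — crash(1): n1:✗foll/b5/[-]
after 17 — deliver 2→3: ·
after 18 — timeout(4): n4:cand/b14/[-]
after 19 — deliver 2→1: ·
after 20 — propose(0,'r'): ·
after 21 — timeout(3): n3:cand/b13/[r]
after 22 — deliver 0→2: n2:foll/b5/[r]
after 23 — crash(3): n3:✗cand/b13/[r]
after 24 — recover(3): n3:foll/b13/[r]
after 25 — crash(2): n2:✗foll/b5/[r]
after 26 — recover(1): n1:foll/b5/[-]
after 27 — propose(0,'w'): ·
after 28 — deliver 0→3: ·
after 29 — deliver 3→0: ·
after 30 — deliver 0→2: ·

r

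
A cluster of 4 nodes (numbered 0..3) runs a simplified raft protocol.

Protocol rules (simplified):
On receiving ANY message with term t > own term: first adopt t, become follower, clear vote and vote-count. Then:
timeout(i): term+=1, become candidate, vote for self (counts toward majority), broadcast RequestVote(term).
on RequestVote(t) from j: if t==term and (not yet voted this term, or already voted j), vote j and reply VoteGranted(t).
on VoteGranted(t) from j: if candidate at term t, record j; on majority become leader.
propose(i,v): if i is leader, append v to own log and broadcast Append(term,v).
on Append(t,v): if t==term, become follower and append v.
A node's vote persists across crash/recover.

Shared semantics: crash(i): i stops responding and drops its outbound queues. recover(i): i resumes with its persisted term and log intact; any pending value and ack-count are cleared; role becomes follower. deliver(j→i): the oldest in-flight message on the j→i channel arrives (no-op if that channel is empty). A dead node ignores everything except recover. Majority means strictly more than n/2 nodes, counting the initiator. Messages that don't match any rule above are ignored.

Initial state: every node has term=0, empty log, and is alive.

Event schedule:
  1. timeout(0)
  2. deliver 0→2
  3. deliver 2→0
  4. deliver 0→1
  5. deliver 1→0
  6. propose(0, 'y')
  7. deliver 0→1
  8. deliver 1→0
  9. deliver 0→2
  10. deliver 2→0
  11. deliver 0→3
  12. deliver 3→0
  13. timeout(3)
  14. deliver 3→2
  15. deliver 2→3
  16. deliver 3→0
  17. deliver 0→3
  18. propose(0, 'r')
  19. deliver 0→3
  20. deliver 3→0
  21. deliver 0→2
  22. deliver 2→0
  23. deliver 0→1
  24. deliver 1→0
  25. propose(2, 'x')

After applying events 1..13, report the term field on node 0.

1

e1 timeout(0): 0[cand,t=1,-]
e2 deliver 0→2: 2[foll,t=1,-]
e3 deliver 2→0: ·
e4 deliver 0→1: 1[foll,t=1,-]
e5 deliver 1→0: 0[lead,t=1,-]
e6 propose(0,'y'): 0[lead,t=1,y]
e7 deliver 0→1: 1[foll,t=1,y]
e8 deliver 1→0: ·
e9 deliver 0→2: 2[foll,t=1,y]
e10 deliver 2→0: ·
e11 deliver 0→3: 3[foll,t=1,-]
e12 deliver 3→0: ·
e13 timeout(3): 3[cand,t=2,-]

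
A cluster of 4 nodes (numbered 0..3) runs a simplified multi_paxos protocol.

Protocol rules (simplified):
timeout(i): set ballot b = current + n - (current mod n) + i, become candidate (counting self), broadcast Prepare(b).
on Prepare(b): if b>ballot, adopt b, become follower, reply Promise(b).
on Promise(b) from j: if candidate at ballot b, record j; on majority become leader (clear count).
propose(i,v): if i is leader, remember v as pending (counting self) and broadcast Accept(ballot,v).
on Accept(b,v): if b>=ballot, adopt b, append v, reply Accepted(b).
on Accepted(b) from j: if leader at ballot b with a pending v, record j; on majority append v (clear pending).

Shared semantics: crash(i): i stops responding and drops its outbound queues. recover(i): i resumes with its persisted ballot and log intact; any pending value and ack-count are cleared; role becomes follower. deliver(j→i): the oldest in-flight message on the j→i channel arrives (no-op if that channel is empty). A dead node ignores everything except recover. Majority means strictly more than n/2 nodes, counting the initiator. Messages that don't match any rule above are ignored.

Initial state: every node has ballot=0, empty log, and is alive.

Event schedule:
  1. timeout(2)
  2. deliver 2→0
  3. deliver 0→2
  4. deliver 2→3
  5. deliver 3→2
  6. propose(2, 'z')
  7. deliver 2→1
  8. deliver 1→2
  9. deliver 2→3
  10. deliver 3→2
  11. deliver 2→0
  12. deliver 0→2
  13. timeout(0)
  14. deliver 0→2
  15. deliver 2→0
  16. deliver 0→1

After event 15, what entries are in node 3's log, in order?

step 1 timeout(2): 2={cand,b=6,log=-}
step 2 deliver 2→0: 0={foll,b=6,log=-}
step 3 deliver 0→2: —
step 4 deliver 2→3: 3={foll,b=6,log=-}
step 5 deliver 3→2: 2={lead,b=6,log=-}
step 6 propose(2,'z'): —
step 7 deliver 2→1: 1={foll,b=6,log=-}
step 8 deliver 1→2: —
step 9 deliver 2→3: 3={foll,b=6,log=z}
step 10 deliver 3→2: —
step 11 deliver 2→0: 0={foll,b=6,log=z}
step 12 deliver 0→2: 2={lead,b=6,log=z}
step 13 timeout(0): 0={cand,b=8,log=z}
step 14 deliver 0→2: 2={foll,b=8,log=z}
step 15 deliver 2→0: —

z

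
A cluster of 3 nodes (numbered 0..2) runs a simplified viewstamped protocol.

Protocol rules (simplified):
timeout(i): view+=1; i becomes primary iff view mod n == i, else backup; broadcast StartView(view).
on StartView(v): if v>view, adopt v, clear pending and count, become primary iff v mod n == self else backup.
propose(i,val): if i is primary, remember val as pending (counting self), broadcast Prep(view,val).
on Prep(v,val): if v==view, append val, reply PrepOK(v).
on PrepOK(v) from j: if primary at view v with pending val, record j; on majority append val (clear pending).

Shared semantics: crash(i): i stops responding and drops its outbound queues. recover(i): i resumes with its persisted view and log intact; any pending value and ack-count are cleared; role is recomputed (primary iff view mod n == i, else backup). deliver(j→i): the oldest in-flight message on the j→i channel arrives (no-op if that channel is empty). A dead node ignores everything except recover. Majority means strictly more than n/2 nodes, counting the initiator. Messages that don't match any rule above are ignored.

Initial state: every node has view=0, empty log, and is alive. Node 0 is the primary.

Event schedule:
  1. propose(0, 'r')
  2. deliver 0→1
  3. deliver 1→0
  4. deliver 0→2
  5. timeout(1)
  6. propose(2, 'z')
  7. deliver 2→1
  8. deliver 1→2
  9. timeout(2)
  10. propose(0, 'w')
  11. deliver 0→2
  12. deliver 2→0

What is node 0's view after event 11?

e1 propose(0,'r'): ·
e2 deliver 0→1: 1[back,v=0,r]
e3 deliver 1→0: 0[prim,v=0,r]
e4 deliver 0→2: 2[back,v=0,r]
e5 timeout(1): 1[prim,v=1,r]
e6 propose(2,'z'): ·
e7 deliver 2→1: ·
e8 deliver 1→2: 2[back,v=1,r]
e9 timeout(2): 2[prim,v=2,r]
e10 propose(0,'w'): ·
e11 deliver 0→2: ·

0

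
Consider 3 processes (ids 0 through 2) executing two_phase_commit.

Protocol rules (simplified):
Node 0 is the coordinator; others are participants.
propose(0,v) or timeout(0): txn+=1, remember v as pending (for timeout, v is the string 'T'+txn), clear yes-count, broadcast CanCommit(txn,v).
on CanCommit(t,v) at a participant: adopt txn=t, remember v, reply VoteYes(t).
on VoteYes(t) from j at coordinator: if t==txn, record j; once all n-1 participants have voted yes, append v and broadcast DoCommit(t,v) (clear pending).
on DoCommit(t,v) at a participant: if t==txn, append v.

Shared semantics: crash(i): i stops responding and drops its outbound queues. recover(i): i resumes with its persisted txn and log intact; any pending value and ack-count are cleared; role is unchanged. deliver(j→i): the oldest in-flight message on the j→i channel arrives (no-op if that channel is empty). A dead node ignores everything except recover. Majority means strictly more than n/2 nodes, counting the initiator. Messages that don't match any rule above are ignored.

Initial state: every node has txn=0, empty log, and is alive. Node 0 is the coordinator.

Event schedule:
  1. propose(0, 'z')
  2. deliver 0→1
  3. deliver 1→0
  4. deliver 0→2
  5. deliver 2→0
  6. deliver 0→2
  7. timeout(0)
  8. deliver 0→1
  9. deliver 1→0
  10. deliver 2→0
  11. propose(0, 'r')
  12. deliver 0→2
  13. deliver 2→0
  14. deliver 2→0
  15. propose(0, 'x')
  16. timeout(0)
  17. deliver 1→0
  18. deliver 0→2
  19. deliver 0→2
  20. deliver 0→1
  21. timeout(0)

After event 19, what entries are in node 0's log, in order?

z

e1 propose(0,'z'): 0[coor,t=1,-]
e2 deliver 0→1: 1[part,t=1,-]
e3 deliver 1→0: ·
e4 deliver 0→2: 2[part,t=1,-]
e5 deliver 2→0: 0[coor,t=1,z]
e6 deliver 0→2: 2[part,t=1,z]
e7 timeout(0): 0[coor,t=2,z]
e8 deliver 0→1: 1[part,t=1,z]
e9 deliver 1→0: ·
e10 deliver 2→0: ·
e11 propose(0,'r'): 0[coor,t=3,z]
e12 deliver 0→2: 2[part,t=2,z]
e13 deliver 2→0: ·
e14 deliver 2→0: ·
e15 propose(0,'x'): 0[coor,t=4,z]
e16 timeout(0): 0[coor,t=5,z]
e17 deliver 1→0: ·
e18 deliver 0→2: 2[part,t=3,z]
e19 deliver 0→2: 2[part,t=4,z]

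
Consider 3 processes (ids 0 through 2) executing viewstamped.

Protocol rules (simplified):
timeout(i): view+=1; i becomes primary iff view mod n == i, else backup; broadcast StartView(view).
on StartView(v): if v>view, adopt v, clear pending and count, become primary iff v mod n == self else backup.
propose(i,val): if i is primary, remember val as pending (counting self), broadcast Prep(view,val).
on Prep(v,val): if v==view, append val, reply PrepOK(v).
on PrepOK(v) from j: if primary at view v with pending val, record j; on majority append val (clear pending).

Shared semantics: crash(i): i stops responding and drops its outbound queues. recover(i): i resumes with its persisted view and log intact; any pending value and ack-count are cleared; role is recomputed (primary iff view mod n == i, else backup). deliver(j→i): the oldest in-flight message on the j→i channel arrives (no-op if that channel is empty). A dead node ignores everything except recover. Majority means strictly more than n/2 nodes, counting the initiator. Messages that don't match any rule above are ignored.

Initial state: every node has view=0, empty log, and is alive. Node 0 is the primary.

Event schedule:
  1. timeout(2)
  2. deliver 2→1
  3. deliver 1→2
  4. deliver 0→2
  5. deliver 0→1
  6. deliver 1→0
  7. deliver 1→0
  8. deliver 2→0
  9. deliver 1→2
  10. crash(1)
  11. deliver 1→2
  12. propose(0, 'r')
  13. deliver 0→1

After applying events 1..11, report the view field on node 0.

e1 timeout(2): 2[back,v=1,-]
e2 deliver 2→1: 1[prim,v=1,-]
e3 deliver 1→2: ·
e4 deliver 0→2: ·
e5 deliver 0→1: ·
e6 deliver 1→0: ·
e7 deliver 1→0: ·
e8 deliver 2→0: 0[back,v=1,-]
e9 deliver 1→2: ·
e10 crash(1): 1[✗prim,v=1,-]
e11 deliver 1→2: ·

1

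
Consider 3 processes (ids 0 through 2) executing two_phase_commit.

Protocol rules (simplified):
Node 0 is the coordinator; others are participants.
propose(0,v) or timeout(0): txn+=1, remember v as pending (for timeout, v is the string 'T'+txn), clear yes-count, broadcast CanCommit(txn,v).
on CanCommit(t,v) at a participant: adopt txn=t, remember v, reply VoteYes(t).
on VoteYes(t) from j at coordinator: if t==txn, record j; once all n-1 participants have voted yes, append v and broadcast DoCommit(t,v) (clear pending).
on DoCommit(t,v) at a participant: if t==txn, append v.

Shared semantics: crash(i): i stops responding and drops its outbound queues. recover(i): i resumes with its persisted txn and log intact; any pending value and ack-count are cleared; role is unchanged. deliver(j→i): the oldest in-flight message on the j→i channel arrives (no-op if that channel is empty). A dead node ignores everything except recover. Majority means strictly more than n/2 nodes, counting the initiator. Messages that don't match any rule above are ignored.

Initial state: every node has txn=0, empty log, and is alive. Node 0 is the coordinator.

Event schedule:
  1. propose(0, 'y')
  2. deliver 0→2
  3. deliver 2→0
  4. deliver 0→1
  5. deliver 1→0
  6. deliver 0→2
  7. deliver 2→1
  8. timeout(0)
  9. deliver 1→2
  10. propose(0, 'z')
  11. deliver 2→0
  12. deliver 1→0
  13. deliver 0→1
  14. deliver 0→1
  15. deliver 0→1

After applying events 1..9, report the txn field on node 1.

after 1 — propose(0,'y'): n0:coor/t1/[-]
after 2 — deliver 0→2: n2:part/t1/[-]
after 3 — deliver 2→0: ·
after 4 — deliver 0→1: n1:part/t1/[-]
after 5 — deliver 1→0: n0:coor/t1/[y]
after 6 — deliver 0→2: n2:part/t1/[y]
after 7 — deliver 2→1: ·
after 8 — timeout(0): n0:coor/t2/[y]
after 9 — deliver 1→2: ·

1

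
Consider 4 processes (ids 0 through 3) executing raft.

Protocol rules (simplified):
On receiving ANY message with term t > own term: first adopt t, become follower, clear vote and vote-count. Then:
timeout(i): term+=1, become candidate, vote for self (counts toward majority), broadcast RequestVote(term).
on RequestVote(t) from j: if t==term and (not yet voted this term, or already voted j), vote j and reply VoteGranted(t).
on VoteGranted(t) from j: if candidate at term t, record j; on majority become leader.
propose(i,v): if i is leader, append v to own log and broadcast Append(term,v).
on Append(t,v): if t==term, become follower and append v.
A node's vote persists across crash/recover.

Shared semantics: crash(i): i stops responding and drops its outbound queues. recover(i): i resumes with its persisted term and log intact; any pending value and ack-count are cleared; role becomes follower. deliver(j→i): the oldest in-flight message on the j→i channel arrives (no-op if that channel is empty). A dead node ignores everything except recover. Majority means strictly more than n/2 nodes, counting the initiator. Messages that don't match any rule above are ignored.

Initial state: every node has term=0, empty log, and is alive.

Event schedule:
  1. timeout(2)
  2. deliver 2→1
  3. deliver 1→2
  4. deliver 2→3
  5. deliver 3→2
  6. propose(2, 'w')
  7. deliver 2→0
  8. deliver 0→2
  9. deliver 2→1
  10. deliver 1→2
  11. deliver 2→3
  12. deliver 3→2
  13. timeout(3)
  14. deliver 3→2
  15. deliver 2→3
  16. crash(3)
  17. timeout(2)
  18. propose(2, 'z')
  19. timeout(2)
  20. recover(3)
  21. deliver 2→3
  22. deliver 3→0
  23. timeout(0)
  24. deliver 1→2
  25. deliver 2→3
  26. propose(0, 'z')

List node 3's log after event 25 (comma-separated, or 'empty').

w

after 1 — timeout(2): n2:cand/t1/[-]
after 2 — deliver 2→1: n1:foll/t1/[-]
after 3 — deliver 1→2: ·
after 4 — deliver 2→3: n3:foll/t1/[-]
after 5 — deliver 3→2: n2:lead/t1/[-]
after 6 — propose(2,'w'): n2:lead/t1/[w]
after 7 — deliver 2→0: n0:foll/t1/[-]
after 8 — deliver 0→2: ·
after 9 — deliver 2→1: n1:foll/t1/[w]
after 10 — deliver 1→2: ·
after 11 — deliver 2→3: n3:foll/t1/[w]
after 12 — deliver 3→2: ·
after 13 — timeout(3): n3:cand/t2/[w]
after 14 — deliver 3→2: n2:foll/t2/[w]
after 15 — deliver 2→3: ·
after 16 — crash(3): n3:✗cand/t2/[w]
after 17 — timeout(2): n2:cand/t3/[w]
after 18 — propose(2,'z'): ·
after 19 — timeout(2): n2:cand/t4/[w]
after 20 — recover(3): n3:foll/t2/[w]
after 21 — deliver 2→3: n3:foll/t3/[w]
after 22 — deliver 3→0: ·
after 23 — timeout(0): n0:cand/t2/[-]
after 24 — deliver 1→2: ·
after 25 — deliver 2→3: n3:foll/t4/[w]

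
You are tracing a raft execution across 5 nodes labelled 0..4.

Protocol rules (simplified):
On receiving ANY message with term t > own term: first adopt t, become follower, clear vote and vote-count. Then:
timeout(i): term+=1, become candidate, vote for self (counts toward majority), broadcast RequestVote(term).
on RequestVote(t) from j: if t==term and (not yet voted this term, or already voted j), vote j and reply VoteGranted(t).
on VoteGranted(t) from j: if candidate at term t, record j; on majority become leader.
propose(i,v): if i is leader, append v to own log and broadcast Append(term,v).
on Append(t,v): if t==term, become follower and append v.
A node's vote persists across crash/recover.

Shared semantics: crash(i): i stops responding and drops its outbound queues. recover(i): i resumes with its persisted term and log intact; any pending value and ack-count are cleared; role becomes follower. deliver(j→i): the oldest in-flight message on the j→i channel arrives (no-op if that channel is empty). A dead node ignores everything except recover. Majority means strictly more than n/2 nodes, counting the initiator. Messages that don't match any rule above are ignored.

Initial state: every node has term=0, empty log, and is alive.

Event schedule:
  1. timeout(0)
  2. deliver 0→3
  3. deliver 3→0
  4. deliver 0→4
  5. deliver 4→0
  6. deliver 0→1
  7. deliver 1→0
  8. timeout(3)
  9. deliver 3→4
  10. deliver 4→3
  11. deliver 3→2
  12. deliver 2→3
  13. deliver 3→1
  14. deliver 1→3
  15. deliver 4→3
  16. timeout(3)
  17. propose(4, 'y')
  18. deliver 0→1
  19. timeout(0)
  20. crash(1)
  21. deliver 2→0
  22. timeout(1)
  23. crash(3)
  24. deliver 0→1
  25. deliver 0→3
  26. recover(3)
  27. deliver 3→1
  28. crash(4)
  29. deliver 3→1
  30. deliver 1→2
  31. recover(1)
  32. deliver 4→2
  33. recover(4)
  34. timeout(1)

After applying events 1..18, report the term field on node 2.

2

1. timeout(0):  <0:cand t1 ->
2. deliver 0→3:  <3:foll t1 ->
3. deliver 3→0:  nop
4. deliver 0→4:  <4:foll t1 ->
5. deliver 4→0:  <0:lead t1 ->
6. deliver 0→1:  <1:foll t1 ->
7. deliver 1→0:  nop
8. timeout(3):  <3:cand t2 ->
9. deliver 3→4:  <4:foll t2 ->
10. deliver 4→3:  nop
11. deliver 3→2:  <2:foll t2 ->
12. deliver 2→3:  <3:lead t2 ->
13. deliver 3→1:  <1:foll t2 ->
14. deliver 1→3:  nop
15. deliver 4→3:  nop
16. timeout(3):  <3:cand t3 ->
17. propose(4,'y'):  nop
18. deliver 0→1:  nop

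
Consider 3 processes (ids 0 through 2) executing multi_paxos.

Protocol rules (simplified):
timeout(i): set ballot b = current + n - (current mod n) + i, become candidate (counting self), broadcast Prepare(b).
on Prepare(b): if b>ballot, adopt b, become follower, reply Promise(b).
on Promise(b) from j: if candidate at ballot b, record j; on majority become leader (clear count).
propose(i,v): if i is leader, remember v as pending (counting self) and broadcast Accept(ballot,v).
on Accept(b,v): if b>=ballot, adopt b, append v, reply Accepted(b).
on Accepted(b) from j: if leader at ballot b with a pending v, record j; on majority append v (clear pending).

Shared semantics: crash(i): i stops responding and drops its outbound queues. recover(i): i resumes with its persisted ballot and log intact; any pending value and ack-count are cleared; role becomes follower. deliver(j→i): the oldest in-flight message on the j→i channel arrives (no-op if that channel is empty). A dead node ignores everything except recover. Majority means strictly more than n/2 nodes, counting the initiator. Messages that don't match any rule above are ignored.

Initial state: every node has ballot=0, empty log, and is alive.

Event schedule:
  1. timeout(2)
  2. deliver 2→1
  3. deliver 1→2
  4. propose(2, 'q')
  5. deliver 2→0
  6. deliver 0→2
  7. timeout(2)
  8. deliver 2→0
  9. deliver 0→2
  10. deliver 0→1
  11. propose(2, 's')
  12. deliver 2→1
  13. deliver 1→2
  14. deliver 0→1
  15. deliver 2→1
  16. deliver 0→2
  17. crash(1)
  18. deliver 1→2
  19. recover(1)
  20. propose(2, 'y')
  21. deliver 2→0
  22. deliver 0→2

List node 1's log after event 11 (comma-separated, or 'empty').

e1 timeout(2): 2[cand,b=5,-]
e2 deliver 2→1: 1[foll,b=5,-]
e3 deliver 1→2: 2[lead,b=5,-]
e4 propose(2,'q'): ·
e5 deliver 2→0: 0[foll,b=5,-]
e6 deliver 0→2: ·
e7 timeout(2): 2[cand,b=8,-]
e8 deliver 2→0: 0[foll,b=5,q]
e9 deliver 0→2: ·
e10 deliver 0→1: ·
e11 propose(2,'s'): ·

empty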